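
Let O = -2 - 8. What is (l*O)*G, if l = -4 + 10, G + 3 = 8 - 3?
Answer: -120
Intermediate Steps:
G = 2 (G = -3 + (8 - 3) = -3 + 5 = 2)
l = 6
O = -10
(l*O)*G = (6*(-10))*2 = -60*2 = -120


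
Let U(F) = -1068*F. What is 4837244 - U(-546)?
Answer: 4254116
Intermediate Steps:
4837244 - U(-546) = 4837244 - (-1068)*(-546) = 4837244 - 1*583128 = 4837244 - 583128 = 4254116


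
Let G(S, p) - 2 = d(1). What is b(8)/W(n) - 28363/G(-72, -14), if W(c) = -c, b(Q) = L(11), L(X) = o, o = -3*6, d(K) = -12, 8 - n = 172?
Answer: 581419/205 ≈ 2836.2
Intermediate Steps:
n = -164 (n = 8 - 1*172 = 8 - 172 = -164)
G(S, p) = -10 (G(S, p) = 2 - 12 = -10)
o = -18
L(X) = -18
b(Q) = -18
b(8)/W(n) - 28363/G(-72, -14) = -18/((-1*(-164))) - 28363/(-10) = -18/164 - 28363*(-1/10) = -18*1/164 + 28363/10 = -9/82 + 28363/10 = 581419/205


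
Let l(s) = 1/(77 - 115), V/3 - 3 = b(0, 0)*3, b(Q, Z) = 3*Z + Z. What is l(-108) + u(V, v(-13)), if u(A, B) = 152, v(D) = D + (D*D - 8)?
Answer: 5775/38 ≈ 151.97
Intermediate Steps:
b(Q, Z) = 4*Z
v(D) = -8 + D + D² (v(D) = D + (D² - 8) = D + (-8 + D²) = -8 + D + D²)
V = 9 (V = 9 + 3*((4*0)*3) = 9 + 3*(0*3) = 9 + 3*0 = 9 + 0 = 9)
l(s) = -1/38 (l(s) = 1/(-38) = -1/38)
l(-108) + u(V, v(-13)) = -1/38 + 152 = 5775/38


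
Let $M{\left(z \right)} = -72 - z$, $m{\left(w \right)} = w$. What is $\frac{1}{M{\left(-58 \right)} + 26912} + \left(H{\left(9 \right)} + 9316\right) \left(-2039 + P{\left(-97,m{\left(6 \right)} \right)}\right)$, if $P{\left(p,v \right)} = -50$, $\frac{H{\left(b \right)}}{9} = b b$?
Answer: $- \frac{564427766489}{26898} \approx -2.0984 \cdot 10^{7}$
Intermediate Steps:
$H{\left(b \right)} = 9 b^{2}$ ($H{\left(b \right)} = 9 b b = 9 b^{2}$)
$\frac{1}{M{\left(-58 \right)} + 26912} + \left(H{\left(9 \right)} + 9316\right) \left(-2039 + P{\left(-97,m{\left(6 \right)} \right)}\right) = \frac{1}{\left(-72 - -58\right) + 26912} + \left(9 \cdot 9^{2} + 9316\right) \left(-2039 - 50\right) = \frac{1}{\left(-72 + 58\right) + 26912} + \left(9 \cdot 81 + 9316\right) \left(-2089\right) = \frac{1}{-14 + 26912} + \left(729 + 9316\right) \left(-2089\right) = \frac{1}{26898} + 10045 \left(-2089\right) = \frac{1}{26898} - 20984005 = - \frac{564427766489}{26898}$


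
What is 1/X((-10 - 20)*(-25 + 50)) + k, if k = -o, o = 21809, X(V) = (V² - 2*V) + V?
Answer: -12283919249/563250 ≈ -21809.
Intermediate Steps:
X(V) = V² - V
k = -21809 (k = -1*21809 = -21809)
1/X((-10 - 20)*(-25 + 50)) + k = 1/(((-10 - 20)*(-25 + 50))*(-1 + (-10 - 20)*(-25 + 50))) - 21809 = 1/((-30*25)*(-1 - 30*25)) - 21809 = 1/(-750*(-1 - 750)) - 21809 = 1/(-750*(-751)) - 21809 = 1/563250 - 21809 = -12283919249/563250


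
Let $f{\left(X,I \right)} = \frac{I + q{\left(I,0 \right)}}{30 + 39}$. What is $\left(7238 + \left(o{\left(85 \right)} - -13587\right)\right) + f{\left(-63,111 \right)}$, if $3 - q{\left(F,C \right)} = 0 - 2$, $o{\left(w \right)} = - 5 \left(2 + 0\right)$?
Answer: $\frac{1436351}{69} \approx 20817.0$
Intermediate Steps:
$o{\left(w \right)} = -10$ ($o{\left(w \right)} = \left(-5\right) 2 = -10$)
$q{\left(F,C \right)} = 5$ ($q{\left(F,C \right)} = 3 - \left(0 - 2\right) = 3 - -2 = 3 + 2 = 5$)
$f{\left(X,I \right)} = \frac{5}{69} + \frac{I}{69}$ ($f{\left(X,I \right)} = \frac{I + 5}{30 + 39} = \frac{5 + I}{69} = \left(5 + I\right) \frac{1}{69} = \frac{5}{69} + \frac{I}{69}$)
$\left(7238 + \left(o{\left(85 \right)} - -13587\right)\right) + f{\left(-63,111 \right)} = \left(7238 - -13577\right) + \left(\frac{5}{69} + \frac{1}{69} \cdot 111\right) = \left(7238 + \left(-10 + 13587\right)\right) + \left(\frac{5}{69} + \frac{37}{23}\right) = \left(7238 + 13577\right) + \frac{116}{69} = 20815 + \frac{116}{69} = \frac{1436351}{69}$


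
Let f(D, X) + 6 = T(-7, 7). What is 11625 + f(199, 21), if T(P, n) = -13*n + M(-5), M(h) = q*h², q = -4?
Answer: 11428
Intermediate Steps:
M(h) = -4*h²
T(P, n) = -100 - 13*n (T(P, n) = -13*n - 4*(-5)² = -13*n - 4*25 = -13*n - 100 = -100 - 13*n)
f(D, X) = -197 (f(D, X) = -6 + (-100 - 13*7) = -6 + (-100 - 91) = -6 - 191 = -197)
11625 + f(199, 21) = 11625 - 197 = 11428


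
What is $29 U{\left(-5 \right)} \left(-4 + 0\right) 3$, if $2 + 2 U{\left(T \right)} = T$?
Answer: $1218$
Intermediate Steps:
$U{\left(T \right)} = -1 + \frac{T}{2}$
$29 U{\left(-5 \right)} \left(-4 + 0\right) 3 = 29 \left(-1 + \frac{1}{2} \left(-5\right)\right) \left(-4 + 0\right) 3 = 29 \left(-1 - \frac{5}{2}\right) \left(\left(-4\right) 3\right) = 29 \left(- \frac{7}{2}\right) \left(-12\right) = \left(- \frac{203}{2}\right) \left(-12\right) = 1218$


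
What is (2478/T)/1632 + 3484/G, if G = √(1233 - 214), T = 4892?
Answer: 413/1330624 + 3484*√1019/1019 ≈ 109.14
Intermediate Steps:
G = √1019 ≈ 31.922
(2478/T)/1632 + 3484/G = (2478/4892)/1632 + 3484/(√1019) = (2478*(1/4892))*(1/1632) + 3484*(√1019/1019) = (1239/2446)*(1/1632) + 3484*√1019/1019 = 413/1330624 + 3484*√1019/1019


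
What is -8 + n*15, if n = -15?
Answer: -233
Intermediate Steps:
-8 + n*15 = -8 - 15*15 = -8 - 225 = -233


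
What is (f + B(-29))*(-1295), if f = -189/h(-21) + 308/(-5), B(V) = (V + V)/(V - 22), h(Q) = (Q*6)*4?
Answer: 31747961/408 ≈ 77814.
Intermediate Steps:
h(Q) = 24*Q (h(Q) = (6*Q)*4 = 24*Q)
B(V) = 2*V/(-22 + V) (B(V) = (2*V)/(-22 + V) = 2*V/(-22 + V))
f = -2449/40 (f = -189/(24*(-21)) + 308/(-5) = -189/(-504) + 308*(-⅕) = -189*(-1/504) - 308/5 = 3/8 - 308/5 = -2449/40 ≈ -61.225)
(f + B(-29))*(-1295) = (-2449/40 + 2*(-29)/(-22 - 29))*(-1295) = (-2449/40 + 2*(-29)/(-51))*(-1295) = (-2449/40 + 2*(-29)*(-1/51))*(-1295) = (-2449/40 + 58/51)*(-1295) = -122579/2040*(-1295) = 31747961/408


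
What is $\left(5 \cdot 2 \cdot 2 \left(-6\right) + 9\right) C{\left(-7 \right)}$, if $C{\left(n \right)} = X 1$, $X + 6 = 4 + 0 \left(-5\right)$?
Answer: $222$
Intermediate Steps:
$X = -2$ ($X = -6 + \left(4 + 0 \left(-5\right)\right) = -6 + \left(4 + 0\right) = -6 + 4 = -2$)
$C{\left(n \right)} = -2$ ($C{\left(n \right)} = \left(-2\right) 1 = -2$)
$\left(5 \cdot 2 \cdot 2 \left(-6\right) + 9\right) C{\left(-7 \right)} = \left(5 \cdot 2 \cdot 2 \left(-6\right) + 9\right) \left(-2\right) = \left(10 \cdot 2 \left(-6\right) + 9\right) \left(-2\right) = \left(20 \left(-6\right) + 9\right) \left(-2\right) = \left(-120 + 9\right) \left(-2\right) = \left(-111\right) \left(-2\right) = 222$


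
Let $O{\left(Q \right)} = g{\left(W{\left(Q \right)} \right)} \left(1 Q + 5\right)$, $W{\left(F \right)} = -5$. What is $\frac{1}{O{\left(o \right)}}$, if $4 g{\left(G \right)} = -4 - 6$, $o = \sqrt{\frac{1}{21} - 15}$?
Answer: $- \frac{42}{839} + \frac{2 i \sqrt{6594}}{4195} \approx -0.05006 + 0.038714 i$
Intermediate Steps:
$o = \frac{i \sqrt{6594}}{21}$ ($o = \sqrt{\frac{1}{21} - 15} = \sqrt{- \frac{314}{21}} = \frac{i \sqrt{6594}}{21} \approx 3.8668 i$)
$g{\left(G \right)} = - \frac{5}{2}$ ($g{\left(G \right)} = \frac{-4 - 6}{4} = \frac{1}{4} \left(-10\right) = - \frac{5}{2}$)
$O{\left(Q \right)} = - \frac{25}{2} - \frac{5 Q}{2}$ ($O{\left(Q \right)} = - \frac{5 \left(1 Q + 5\right)}{2} = - \frac{5 \left(Q + 5\right)}{2} = - \frac{5 \left(5 + Q\right)}{2} = - \frac{25}{2} - \frac{5 Q}{2}$)
$\frac{1}{O{\left(o \right)}} = \frac{1}{- \frac{25}{2} - \frac{5 \frac{i \sqrt{6594}}{21}}{2}} = \frac{1}{- \frac{25}{2} - \frac{5 i \sqrt{6594}}{42}}$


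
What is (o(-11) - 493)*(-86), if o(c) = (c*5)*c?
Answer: -9632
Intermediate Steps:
o(c) = 5*c² (o(c) = (5*c)*c = 5*c²)
(o(-11) - 493)*(-86) = (5*(-11)² - 493)*(-86) = (5*121 - 493)*(-86) = (605 - 493)*(-86) = 112*(-86) = -9632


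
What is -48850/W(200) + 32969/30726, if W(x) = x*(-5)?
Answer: 15339341/307260 ≈ 49.923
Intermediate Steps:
W(x) = -5*x
-48850/W(200) + 32969/30726 = -48850/((-5*200)) + 32969/30726 = -48850/(-1000) + 32969*(1/30726) = -48850*(-1/1000) + 32969/30726 = 977/20 + 32969/30726 = 15339341/307260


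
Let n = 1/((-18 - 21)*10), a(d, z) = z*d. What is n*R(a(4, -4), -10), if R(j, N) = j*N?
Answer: -16/39 ≈ -0.41026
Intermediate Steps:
a(d, z) = d*z
R(j, N) = N*j
n = -1/390 (n = 1/(-39*10) = 1/(-390) = -1/390 ≈ -0.0025641)
n*R(a(4, -4), -10) = -(-1)*4*(-4)/39 = -(-1)*(-16)/39 = -1/390*160 = -16/39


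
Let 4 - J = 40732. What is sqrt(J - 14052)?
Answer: 2*I*sqrt(13695) ≈ 234.05*I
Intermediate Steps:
J = -40728 (J = 4 - 1*40732 = 4 - 40732 = -40728)
sqrt(J - 14052) = sqrt(-40728 - 14052) = sqrt(-54780) = 2*I*sqrt(13695)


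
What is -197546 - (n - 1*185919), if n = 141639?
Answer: -153266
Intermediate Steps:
-197546 - (n - 1*185919) = -197546 - (141639 - 1*185919) = -197546 - (141639 - 185919) = -197546 - 1*(-44280) = -197546 + 44280 = -153266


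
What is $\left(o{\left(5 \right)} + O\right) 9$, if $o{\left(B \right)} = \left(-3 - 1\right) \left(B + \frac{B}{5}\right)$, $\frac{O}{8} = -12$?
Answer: $-1080$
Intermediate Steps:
$O = -96$ ($O = 8 \left(-12\right) = -96$)
$o{\left(B \right)} = - \frac{24 B}{5}$ ($o{\left(B \right)} = - 4 \left(B + B \frac{1}{5}\right) = - 4 \left(B + \frac{B}{5}\right) = - 4 \frac{6 B}{5} = - \frac{24 B}{5}$)
$\left(o{\left(5 \right)} + O\right) 9 = \left(\left(- \frac{24}{5}\right) 5 - 96\right) 9 = \left(-24 - 96\right) 9 = \left(-120\right) 9 = -1080$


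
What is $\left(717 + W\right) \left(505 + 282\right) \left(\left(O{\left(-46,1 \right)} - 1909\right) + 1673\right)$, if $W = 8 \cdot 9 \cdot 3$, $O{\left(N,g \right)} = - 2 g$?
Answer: $-174756498$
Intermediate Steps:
$W = 216$ ($W = 72 \cdot 3 = 216$)
$\left(717 + W\right) \left(505 + 282\right) \left(\left(O{\left(-46,1 \right)} - 1909\right) + 1673\right) = \left(717 + 216\right) \left(505 + 282\right) \left(\left(\left(-2\right) 1 - 1909\right) + 1673\right) = 933 \cdot 787 \left(\left(-2 - 1909\right) + 1673\right) = 734271 \left(-1911 + 1673\right) = 734271 \left(-238\right) = -174756498$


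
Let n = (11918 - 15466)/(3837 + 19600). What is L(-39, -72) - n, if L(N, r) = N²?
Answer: 35651225/23437 ≈ 1521.2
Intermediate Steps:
n = -3548/23437 ≈ -0.15138
L(-39, -72) - n = (-39)² - 1*(-3548/23437) = 1521 + 3548/23437 = 35651225/23437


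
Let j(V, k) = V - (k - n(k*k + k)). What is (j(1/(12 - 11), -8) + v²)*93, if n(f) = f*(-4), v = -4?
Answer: -18507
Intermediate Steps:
n(f) = -4*f
j(V, k) = V - 5*k - 4*k² (j(V, k) = V - (k - (-4)*(k*k + k)) = V - (k - (-4)*(k² + k)) = V - (k - (-4)*(k + k²)) = V - (k - (-4*k - 4*k²)) = V - (k + (4*k + 4*k²)) = V - (4*k² + 5*k) = V + (-5*k - 4*k²) = V - 5*k - 4*k²)
(j(1/(12 - 11), -8) + v²)*93 = ((1/(12 - 11) - 1*(-8) - 4*(-8)*(1 - 8)) + (-4)²)*93 = ((1/1 + 8 - 4*(-8)*(-7)) + 16)*93 = ((1 + 8 - 224) + 16)*93 = (-215 + 16)*93 = -199*93 = -18507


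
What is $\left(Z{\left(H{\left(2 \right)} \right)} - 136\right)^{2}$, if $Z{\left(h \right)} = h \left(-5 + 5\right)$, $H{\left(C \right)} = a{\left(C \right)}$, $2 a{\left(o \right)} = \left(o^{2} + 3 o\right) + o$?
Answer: $18496$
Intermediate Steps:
$a{\left(o \right)} = \frac{o^{2}}{2} + 2 o$ ($a{\left(o \right)} = \frac{\left(o^{2} + 3 o\right) + o}{2} = \frac{o^{2} + 4 o}{2} = \frac{o^{2}}{2} + 2 o$)
$H{\left(C \right)} = \frac{C \left(4 + C\right)}{2}$
$Z{\left(h \right)} = 0$ ($Z{\left(h \right)} = h 0 = 0$)
$\left(Z{\left(H{\left(2 \right)} \right)} - 136\right)^{2} = \left(0 - 136\right)^{2} = \left(-136\right)^{2} = 18496$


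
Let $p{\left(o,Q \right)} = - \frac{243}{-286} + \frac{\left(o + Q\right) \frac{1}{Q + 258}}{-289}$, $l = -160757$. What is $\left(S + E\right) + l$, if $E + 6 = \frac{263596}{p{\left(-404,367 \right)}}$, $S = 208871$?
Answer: $\frac{15729099266356}{43902457} \approx 3.5827 \cdot 10^{5}$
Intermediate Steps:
$p{\left(o,Q \right)} = \frac{243}{286} - \frac{Q + o}{289 \left(258 + Q\right)}$ ($p{\left(o,Q \right)} = \left(-243\right) \left(- \frac{1}{286}\right) + \frac{Q + o}{258 + Q} \left(- \frac{1}{289}\right) = \frac{243}{286} + \frac{Q + o}{258 + Q} \left(- \frac{1}{289}\right) = \frac{243}{286} - \frac{Q + o}{289 \left(258 + Q\right)}$)
$E = \frac{13616776450258}{43902457}$ ($E = -6 + \frac{263596}{\frac{1}{82654} \frac{1}{258 + 367} \left(18118566 - -115544 + 69941 \cdot 367\right)} = -6 + \frac{263596}{\frac{1}{82654} \cdot \frac{1}{625} \left(18118566 + 115544 + 25668347\right)} = -6 + \frac{263596}{\frac{1}{82654} \cdot \frac{1}{625} \cdot 43902457} = -6 + \frac{263596}{\frac{43902457}{51658750}} = -6 + 263596 \cdot \frac{51658750}{43902457} = -6 + \frac{13617039865000}{43902457} = \frac{13616776450258}{43902457} \approx 3.1016 \cdot 10^{5}$)
$\left(S + E\right) + l = \left(208871 + \frac{13616776450258}{43902457}\right) - 160757 = \frac{22786726546305}{43902457} - 160757 = \frac{15729099266356}{43902457}$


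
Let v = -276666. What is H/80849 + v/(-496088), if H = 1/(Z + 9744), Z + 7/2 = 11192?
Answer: 468221707173293/839565288188940 ≈ 0.55770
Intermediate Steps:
Z = 22377/2 (Z = -7/2 + 11192 = 22377/2 ≈ 11189.)
H = 2/41865 (H = 1/(22377/2 + 9744) = 1/(41865/2) = 2/41865 ≈ 4.7773e-5)
H/80849 + v/(-496088) = (2/41865)/80849 - 276666/(-496088) = (2/41865)*(1/80849) - 276666*(-1/496088) = 2/3384743385 + 138333/248044 = 468221707173293/839565288188940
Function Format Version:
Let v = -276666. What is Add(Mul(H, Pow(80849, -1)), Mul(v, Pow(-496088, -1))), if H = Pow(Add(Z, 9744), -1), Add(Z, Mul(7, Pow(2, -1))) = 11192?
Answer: Rational(468221707173293, 839565288188940) ≈ 0.55770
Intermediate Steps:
Z = Rational(22377, 2) (Z = Add(Rational(-7, 2), 11192) = Rational(22377, 2) ≈ 11189.)
H = Rational(2, 41865) (H = Pow(Add(Rational(22377, 2), 9744), -1) = Pow(Rational(41865, 2), -1) = Rational(2, 41865) ≈ 4.7773e-5)
Add(Mul(H, Pow(80849, -1)), Mul(v, Pow(-496088, -1))) = Add(Mul(Rational(2, 41865), Pow(80849, -1)), Mul(-276666, Pow(-496088, -1))) = Add(Mul(Rational(2, 41865), Rational(1, 80849)), Mul(-276666, Rational(-1, 496088))) = Add(Rational(2, 3384743385), Rational(138333, 248044)) = Rational(468221707173293, 839565288188940)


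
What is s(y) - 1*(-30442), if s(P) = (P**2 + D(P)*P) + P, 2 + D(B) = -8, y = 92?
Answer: 38078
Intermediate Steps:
D(B) = -10 (D(B) = -2 - 8 = -10)
s(P) = P**2 - 9*P (s(P) = (P**2 - 10*P) + P = P**2 - 9*P)
s(y) - 1*(-30442) = 92*(-9 + 92) - 1*(-30442) = 92*83 + 30442 = 7636 + 30442 = 38078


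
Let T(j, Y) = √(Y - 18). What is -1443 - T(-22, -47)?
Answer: -1443 - I*√65 ≈ -1443.0 - 8.0623*I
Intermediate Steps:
T(j, Y) = √(-18 + Y)
-1443 - T(-22, -47) = -1443 - √(-18 - 47) = -1443 - √(-65) = -1443 - I*√65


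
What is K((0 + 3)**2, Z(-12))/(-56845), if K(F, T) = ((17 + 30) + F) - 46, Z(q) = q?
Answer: -2/11369 ≈ -0.00017592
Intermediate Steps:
K(F, T) = 1 + F (K(F, T) = (47 + F) - 46 = 1 + F)
K((0 + 3)**2, Z(-12))/(-56845) = (1 + (0 + 3)**2)/(-56845) = (1 + 3**2)*(-1/56845) = (1 + 9)*(-1/56845) = 10*(-1/56845) = -2/11369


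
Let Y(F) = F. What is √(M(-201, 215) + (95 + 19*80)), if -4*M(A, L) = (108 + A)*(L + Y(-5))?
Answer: √25990/2 ≈ 80.607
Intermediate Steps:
M(A, L) = -(-5 + L)*(108 + A)/4 (M(A, L) = -(108 + A)*(L - 5)/4 = -(108 + A)*(-5 + L)/4 = -(-5 + L)*(108 + A)/4)
√(M(-201, 215) + (95 + 19*80)) = √((135 - 27*215 + (5/4)*(-201) - ¼*(-201)*215) + (95 + 19*80)) = √((135 - 5805 - 1005/4 + 43215/4) + (95 + 1520)) = √(9765/2 + 1615) = √(12995/2) = √25990/2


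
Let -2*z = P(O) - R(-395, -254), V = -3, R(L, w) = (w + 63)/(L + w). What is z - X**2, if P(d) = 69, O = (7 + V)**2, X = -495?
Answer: -159043520/649 ≈ -2.4506e+5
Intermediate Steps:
R(L, w) = (63 + w)/(L + w)
O = 16 (O = (7 - 3)**2 = 4**2 = 16)
z = -22295/649 (z = -(69 - (63 - 254)/(-395 - 254))/2 = -(69 - (-191)/(-649))/2 = -(69 - (-1)*(-191)/649)/2 = -(69 - 1*191/649)/2 = -(69 - 191/649)/2 = -1/2*44590/649 = -22295/649 ≈ -34.353)
z - X**2 = -22295/649 - 1*(-495)**2 = -22295/649 - 1*245025 = -22295/649 - 245025 = -159043520/649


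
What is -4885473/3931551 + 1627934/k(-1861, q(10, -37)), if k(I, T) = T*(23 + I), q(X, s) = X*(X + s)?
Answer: 73626679901/36130953690 ≈ 2.0378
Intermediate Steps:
-4885473/3931551 + 1627934/k(-1861, q(10, -37)) = -4885473/3931551 + 1627934/(((10*(10 - 37))*(23 - 1861))) = -4885473*1/3931551 + 1627934/(((10*(-27))*(-1838))) = -1628491/1310517 + 1627934/((-270*(-1838))) = -1628491/1310517 + 1627934/496260 = -1628491/1310517 + 1627934*(1/496260) = -1628491/1310517 + 813967/248130 = 73626679901/36130953690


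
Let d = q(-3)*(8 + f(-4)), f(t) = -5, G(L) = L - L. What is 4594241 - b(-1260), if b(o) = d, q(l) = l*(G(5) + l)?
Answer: 4594214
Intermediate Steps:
G(L) = 0
q(l) = l**2 (q(l) = l*(0 + l) = l*l = l**2)
d = 27 (d = (-3)**2*(8 - 5) = 9*3 = 27)
b(o) = 27
4594241 - b(-1260) = 4594241 - 1*27 = 4594241 - 27 = 4594214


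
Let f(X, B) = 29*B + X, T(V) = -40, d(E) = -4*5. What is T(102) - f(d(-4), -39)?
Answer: 1111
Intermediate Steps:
d(E) = -20
f(X, B) = X + 29*B
T(102) - f(d(-4), -39) = -40 - (-20 + 29*(-39)) = -40 - (-20 - 1131) = -40 - 1*(-1151) = -40 + 1151 = 1111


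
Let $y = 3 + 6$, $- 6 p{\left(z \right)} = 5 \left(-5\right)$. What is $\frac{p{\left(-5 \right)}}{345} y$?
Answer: $\frac{5}{46} \approx 0.1087$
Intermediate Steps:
$p{\left(z \right)} = \frac{25}{6}$ ($p{\left(z \right)} = - \frac{5 \left(-5\right)}{6} = \left(- \frac{1}{6}\right) \left(-25\right) = \frac{25}{6}$)
$y = 9$
$\frac{p{\left(-5 \right)}}{345} y = \frac{25}{6 \cdot 345} \cdot 9 = \frac{25}{6} \cdot \frac{1}{345} \cdot 9 = \frac{5}{414} \cdot 9 = \frac{5}{46}$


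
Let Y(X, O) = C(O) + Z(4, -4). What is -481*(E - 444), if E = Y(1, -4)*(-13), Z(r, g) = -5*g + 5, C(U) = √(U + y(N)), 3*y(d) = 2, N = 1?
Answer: 369889 + 6253*I*√30/3 ≈ 3.6989e+5 + 11416.0*I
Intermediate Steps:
y(d) = ⅔ (y(d) = (⅓)*2 = ⅔)
C(U) = √(⅔ + U) (C(U) = √(U + ⅔) = √(⅔ + U))
Z(r, g) = 5 - 5*g
Y(X, O) = 25 + √(6 + 9*O)/3 (Y(X, O) = √(6 + 9*O)/3 + (5 - 5*(-4)) = √(6 + 9*O)/3 + (5 + 20) = √(6 + 9*O)/3 + 25 = 25 + √(6 + 9*O)/3)
E = -325 - 13*I*√30/3 (E = (25 + √(6 + 9*(-4))/3)*(-13) = (25 + √(6 - 36)/3)*(-13) = (25 + √(-30)/3)*(-13) = (25 + (I*√30)/3)*(-13) = (25 + I*√30/3)*(-13) = -325 - 13*I*√30/3 ≈ -325.0 - 23.735*I)
-481*(E - 444) = -481*((-325 - 13*I*√30/3) - 444) = -481*(-769 - 13*I*√30/3) = 369889 + 6253*I*√30/3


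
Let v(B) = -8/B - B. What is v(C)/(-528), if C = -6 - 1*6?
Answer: -19/792 ≈ -0.023990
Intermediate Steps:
C = -12 (C = -6 - 6 = -12)
v(B) = -B - 8/B
v(C)/(-528) = (-1*(-12) - 8/(-12))/(-528) = (12 - 8*(-1/12))*(-1/528) = (12 + ⅔)*(-1/528) = (38/3)*(-1/528) = -19/792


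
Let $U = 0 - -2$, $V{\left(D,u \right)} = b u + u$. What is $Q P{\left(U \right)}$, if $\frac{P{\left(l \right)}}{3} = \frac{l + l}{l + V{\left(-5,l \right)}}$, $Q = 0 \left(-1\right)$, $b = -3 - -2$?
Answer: $0$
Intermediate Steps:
$b = -1$ ($b = -3 + 2 = -1$)
$Q = 0$
$V{\left(D,u \right)} = 0$ ($V{\left(D,u \right)} = - u + u = 0$)
$U = 2$ ($U = 0 + 2 = 2$)
$P{\left(l \right)} = 6$ ($P{\left(l \right)} = 3 \frac{l + l}{l + 0} = 3 \frac{2 l}{l} = 3 \cdot 2 = 6$)
$Q P{\left(U \right)} = 0 \cdot 6 = 0$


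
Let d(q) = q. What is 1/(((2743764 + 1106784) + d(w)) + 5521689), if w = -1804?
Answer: 1/9370433 ≈ 1.0672e-7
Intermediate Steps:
1/(((2743764 + 1106784) + d(w)) + 5521689) = 1/(((2743764 + 1106784) - 1804) + 5521689) = 1/((3850548 - 1804) + 5521689) = 1/(3848744 + 5521689) = 1/9370433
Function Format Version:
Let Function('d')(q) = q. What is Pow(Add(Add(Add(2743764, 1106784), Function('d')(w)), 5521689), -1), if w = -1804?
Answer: Rational(1, 9370433) ≈ 1.0672e-7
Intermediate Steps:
Pow(Add(Add(Add(2743764, 1106784), Function('d')(w)), 5521689), -1) = Pow(Add(Add(Add(2743764, 1106784), -1804), 5521689), -1) = Pow(Add(Add(3850548, -1804), 5521689), -1) = Pow(Add(3848744, 5521689), -1) = Pow(9370433, -1) = Rational(1, 9370433)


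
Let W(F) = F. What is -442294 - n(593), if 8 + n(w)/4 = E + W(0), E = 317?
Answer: -443530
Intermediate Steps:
n(w) = 1236 (n(w) = -32 + 4*(317 + 0) = -32 + 4*317 = -32 + 1268 = 1236)
-442294 - n(593) = -442294 - 1*1236 = -442294 - 1236 = -443530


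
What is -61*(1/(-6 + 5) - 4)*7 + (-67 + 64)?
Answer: 2132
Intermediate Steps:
-61*(1/(-6 + 5) - 4)*7 + (-67 + 64) = -61*(1/(-1) - 4)*7 - 3 = -61*(-1 - 4)*7 - 3 = -(-305)*7 - 3 = -61*(-35) - 3 = 2135 - 3 = 2132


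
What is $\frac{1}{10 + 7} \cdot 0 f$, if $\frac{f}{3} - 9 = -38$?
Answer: $0$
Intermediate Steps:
$f = -87$ ($f = 27 + 3 \left(-38\right) = 27 - 114 = -87$)
$\frac{1}{10 + 7} \cdot 0 f = \frac{1}{10 + 7} \cdot 0 \left(-87\right) = \frac{1}{17} \cdot 0 \left(-87\right) = 0 \left(-87\right) = 0$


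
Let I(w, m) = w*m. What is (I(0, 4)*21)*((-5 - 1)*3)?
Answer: 0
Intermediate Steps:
I(w, m) = m*w
(I(0, 4)*21)*((-5 - 1)*3) = ((4*0)*21)*((-5 - 1)*3) = (0*21)*(-6*3) = 0*(-18) = 0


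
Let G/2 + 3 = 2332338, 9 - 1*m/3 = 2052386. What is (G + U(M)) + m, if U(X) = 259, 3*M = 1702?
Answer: -1492202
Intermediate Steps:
M = 1702/3 (M = (1/3)*1702 = 1702/3 ≈ 567.33)
m = -6157131 (m = 27 - 3*2052386 = 27 - 6157158 = -6157131)
G = 4664670 (G = -6 + 2*2332338 = -6 + 4664676 = 4664670)
(G + U(M)) + m = (4664670 + 259) - 6157131 = 4664929 - 6157131 = -1492202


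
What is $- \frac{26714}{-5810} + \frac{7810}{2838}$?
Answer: $\frac{2754328}{374745} \approx 7.3499$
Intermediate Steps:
$- \frac{26714}{-5810} + \frac{7810}{2838} = \left(-26714\right) \left(- \frac{1}{5810}\right) + 7810 \cdot \frac{1}{2838} = \frac{13357}{2905} + \frac{355}{129} = \frac{2754328}{374745}$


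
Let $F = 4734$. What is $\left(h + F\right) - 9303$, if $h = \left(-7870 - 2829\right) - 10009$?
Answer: $-25277$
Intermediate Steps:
$h = -20708$ ($h = -10699 - 10009 = -20708$)
$\left(h + F\right) - 9303 = \left(-20708 + 4734\right) - 9303 = -15974 - 9303 = -25277$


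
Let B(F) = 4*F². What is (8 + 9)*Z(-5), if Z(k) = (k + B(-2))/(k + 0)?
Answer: -187/5 ≈ -37.400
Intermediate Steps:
Z(k) = (16 + k)/k (Z(k) = (k + 4*(-2)²)/(k + 0) = (k + 4*4)/k = (k + 16)/k = (16 + k)/k)
(8 + 9)*Z(-5) = (8 + 9)*((16 - 5)/(-5)) = 17*(-⅕*11) = 17*(-11/5) = -187/5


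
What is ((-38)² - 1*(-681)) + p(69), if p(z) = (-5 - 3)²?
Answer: 2189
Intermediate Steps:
p(z) = 64 (p(z) = (-8)² = 64)
((-38)² - 1*(-681)) + p(69) = ((-38)² - 1*(-681)) + 64 = (1444 + 681) + 64 = 2125 + 64 = 2189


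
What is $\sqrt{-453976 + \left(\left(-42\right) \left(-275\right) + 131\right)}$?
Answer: $i \sqrt{442295} \approx 665.05 i$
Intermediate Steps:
$\sqrt{-453976 + \left(\left(-42\right) \left(-275\right) + 131\right)} = \sqrt{-453976 + \left(11550 + 131\right)} = \sqrt{-453976 + 11681} = \sqrt{-442295} = i \sqrt{442295}$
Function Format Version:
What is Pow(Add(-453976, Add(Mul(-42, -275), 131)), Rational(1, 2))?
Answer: Mul(I, Pow(442295, Rational(1, 2))) ≈ Mul(665.05, I)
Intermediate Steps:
Pow(Add(-453976, Add(Mul(-42, -275), 131)), Rational(1, 2)) = Pow(Add(-453976, Add(11550, 131)), Rational(1, 2)) = Pow(Add(-453976, 11681), Rational(1, 2)) = Pow(-442295, Rational(1, 2)) = Mul(I, Pow(442295, Rational(1, 2)))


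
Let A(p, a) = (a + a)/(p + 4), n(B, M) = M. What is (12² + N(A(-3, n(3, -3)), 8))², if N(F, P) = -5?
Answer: 19321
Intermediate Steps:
A(p, a) = 2*a/(4 + p) (A(p, a) = (2*a)/(4 + p) = 2*a/(4 + p))
(12² + N(A(-3, n(3, -3)), 8))² = (12² - 5)² = (144 - 5)² = 139² = 19321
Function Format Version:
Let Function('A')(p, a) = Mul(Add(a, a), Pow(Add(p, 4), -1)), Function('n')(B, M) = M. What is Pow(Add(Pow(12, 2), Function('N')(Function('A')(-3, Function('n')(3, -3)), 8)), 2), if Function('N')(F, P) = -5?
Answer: 19321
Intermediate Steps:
Function('A')(p, a) = Mul(2, a, Pow(Add(4, p), -1)) (Function('A')(p, a) = Mul(Mul(2, a), Pow(Add(4, p), -1)) = Mul(2, a, Pow(Add(4, p), -1)))
Pow(Add(Pow(12, 2), Function('N')(Function('A')(-3, Function('n')(3, -3)), 8)), 2) = Pow(Add(Pow(12, 2), -5), 2) = Pow(Add(144, -5), 2) = Pow(139, 2) = 19321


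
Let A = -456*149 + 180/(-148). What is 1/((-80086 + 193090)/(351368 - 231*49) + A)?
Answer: -12581813/854869823529 ≈ -1.4718e-5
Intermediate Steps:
A = -2513973/37 (A = -67944 + 180*(-1/148) = -67944 - 45/37 = -2513973/37 ≈ -67945.)
1/((-80086 + 193090)/(351368 - 231*49) + A) = 1/((-80086 + 193090)/(351368 - 231*49) - 2513973/37) = 1/(113004/(351368 - 11319) - 2513973/37) = 1/(113004/340049 - 2513973/37) = 1/(-854869823529/12581813) = -12581813/854869823529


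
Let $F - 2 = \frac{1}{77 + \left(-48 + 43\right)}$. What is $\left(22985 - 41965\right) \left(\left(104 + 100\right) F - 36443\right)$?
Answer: $\frac{2051671570}{3} \approx 6.8389 \cdot 10^{8}$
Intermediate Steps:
$F = \frac{145}{72}$ ($F = 2 + \frac{1}{77 + \left(-48 + 43\right)} = 2 + \frac{1}{77 - 5} = 2 + \frac{1}{72} = \frac{145}{72} \approx 2.0139$)
$\left(22985 - 41965\right) \left(\left(104 + 100\right) F - 36443\right) = \left(22985 - 41965\right) \left(\left(104 + 100\right) \frac{145}{72} - 36443\right) = - 18980 \left(204 \cdot \frac{145}{72} - 36443\right) = - 18980 \left(\frac{2465}{6} - 36443\right) = \left(-18980\right) \left(- \frac{216193}{6}\right) = \frac{2051671570}{3}$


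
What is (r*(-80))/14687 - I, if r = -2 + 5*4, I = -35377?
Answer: 519580559/14687 ≈ 35377.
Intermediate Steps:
r = 18 (r = -2 + 20 = 18)
(r*(-80))/14687 - I = (18*(-80))/14687 - 1*(-35377) = -1440*1/14687 + 35377 = -1440/14687 + 35377 = 519580559/14687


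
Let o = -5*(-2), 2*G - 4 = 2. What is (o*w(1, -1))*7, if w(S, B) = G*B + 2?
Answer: -70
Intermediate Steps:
G = 3 (G = 2 + (1/2)*2 = 2 + 1 = 3)
w(S, B) = 2 + 3*B (w(S, B) = 3*B + 2 = 2 + 3*B)
o = 10 (o = -5*(-2) = 10)
(o*w(1, -1))*7 = (10*(2 + 3*(-1)))*7 = (10*(2 - 3))*7 = (10*(-1))*7 = -10*7 = -70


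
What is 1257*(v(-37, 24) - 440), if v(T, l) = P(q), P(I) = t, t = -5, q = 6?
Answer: -559365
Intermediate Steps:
P(I) = -5
v(T, l) = -5
1257*(v(-37, 24) - 440) = 1257*(-5 - 440) = 1257*(-445) = -559365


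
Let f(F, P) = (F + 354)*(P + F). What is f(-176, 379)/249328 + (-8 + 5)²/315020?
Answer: 1423147079/9817913320 ≈ 0.14495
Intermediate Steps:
f(F, P) = (354 + F)*(F + P)
f(-176, 379)/249328 + (-8 + 5)²/315020 = ((-176)² + 354*(-176) + 354*379 - 176*379)/249328 + (-8 + 5)²/315020 = (30976 - 62304 + 134166 - 66704)*(1/249328) + (-3)²*(1/315020) = 36134*(1/249328) + 9*(1/315020) = 18067/124664 + 9/315020 = 1423147079/9817913320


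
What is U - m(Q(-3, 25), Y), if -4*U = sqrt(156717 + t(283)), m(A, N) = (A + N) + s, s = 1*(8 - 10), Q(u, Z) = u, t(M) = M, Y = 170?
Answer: -165 - 5*sqrt(1570)/2 ≈ -264.06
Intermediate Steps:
s = -2 (s = 1*(-2) = -2)
m(A, N) = -2 + A + N (m(A, N) = (A + N) - 2 = -2 + A + N)
U = -5*sqrt(1570)/2 (U = -sqrt(156717 + 283)/4 = -5*sqrt(1570)/2 ≈ -99.058)
U - m(Q(-3, 25), Y) = -5*sqrt(1570)/2 - (-2 - 3 + 170) = -5*sqrt(1570)/2 - 1*165 = -5*sqrt(1570)/2 - 165 = -165 - 5*sqrt(1570)/2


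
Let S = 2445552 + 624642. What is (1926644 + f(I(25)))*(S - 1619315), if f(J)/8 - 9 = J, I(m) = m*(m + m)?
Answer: 2809940573364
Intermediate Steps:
I(m) = 2*m² (I(m) = m*(2*m) = 2*m²)
f(J) = 72 + 8*J
S = 3070194
(1926644 + f(I(25)))*(S - 1619315) = (1926644 + (72 + 8*(2*25²)))*(3070194 - 1619315) = (1926644 + (72 + 8*(2*625)))*1450879 = (1926644 + (72 + 8*1250))*1450879 = (1926644 + (72 + 10000))*1450879 = (1926644 + 10072)*1450879 = 1936716*1450879 = 2809940573364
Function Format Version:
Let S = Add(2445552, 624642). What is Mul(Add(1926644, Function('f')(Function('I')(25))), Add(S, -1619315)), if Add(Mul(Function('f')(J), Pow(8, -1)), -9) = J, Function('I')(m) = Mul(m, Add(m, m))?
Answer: 2809940573364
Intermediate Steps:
Function('I')(m) = Mul(2, Pow(m, 2)) (Function('I')(m) = Mul(m, Mul(2, m)) = Mul(2, Pow(m, 2)))
Function('f')(J) = Add(72, Mul(8, J))
S = 3070194
Mul(Add(1926644, Function('f')(Function('I')(25))), Add(S, -1619315)) = Mul(Add(1926644, Add(72, Mul(8, Mul(2, Pow(25, 2))))), Add(3070194, -1619315)) = Mul(Add(1926644, Add(72, Mul(8, Mul(2, 625)))), 1450879) = Mul(Add(1926644, Add(72, Mul(8, 1250))), 1450879) = Mul(Add(1926644, Add(72, 10000)), 1450879) = Mul(Add(1926644, 10072), 1450879) = Mul(1936716, 1450879) = 2809940573364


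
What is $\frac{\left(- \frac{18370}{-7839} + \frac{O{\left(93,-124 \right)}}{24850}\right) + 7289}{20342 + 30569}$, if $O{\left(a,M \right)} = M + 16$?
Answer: $\frac{710173326119}{4958709762825} \approx 0.14322$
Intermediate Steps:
$O{\left(a,M \right)} = 16 + M$
$\frac{\left(- \frac{18370}{-7839} + \frac{O{\left(93,-124 \right)}}{24850}\right) + 7289}{20342 + 30569} = \frac{\left(- \frac{18370}{-7839} + \frac{16 - 124}{24850}\right) + 7289}{20342 + 30569} = \frac{\left(\left(-18370\right) \left(- \frac{1}{7839}\right) - \frac{54}{12425}\right) + 7289}{50911} = \left(\left(\frac{18370}{7839} - \frac{54}{12425}\right) + 7289\right) \frac{1}{50911} = \left(\frac{227823944}{97399575} + 7289\right) \frac{1}{50911} = \frac{710173326119}{97399575} \cdot \frac{1}{50911} = \frac{710173326119}{4958709762825}$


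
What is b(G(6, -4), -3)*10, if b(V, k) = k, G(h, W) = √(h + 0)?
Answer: -30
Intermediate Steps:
G(h, W) = √h
b(G(6, -4), -3)*10 = -3*10 = -30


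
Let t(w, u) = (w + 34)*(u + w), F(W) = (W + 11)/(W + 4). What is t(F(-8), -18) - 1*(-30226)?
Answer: 473641/16 ≈ 29603.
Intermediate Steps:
F(W) = (11 + W)/(4 + W)
t(w, u) = (34 + w)*(u + w)
t(F(-8), -18) - 1*(-30226) = (((11 - 8)/(4 - 8))**2 + 34*(-18) + 34*((11 - 8)/(4 - 8)) - 18*(11 - 8)/(4 - 8)) - 1*(-30226) = ((3/(-4))**2 - 612 + 34*(3/(-4)) - 18*3/(-4)) + 30226 = ((-1/4*3)**2 - 612 + 34*(-1/4*3) - (-9)*3/2) + 30226 = ((-3/4)**2 - 612 + 34*(-3/4) - 18*(-3/4)) + 30226 = (9/16 - 612 - 51/2 + 27/2) + 30226 = -9975/16 + 30226 = 473641/16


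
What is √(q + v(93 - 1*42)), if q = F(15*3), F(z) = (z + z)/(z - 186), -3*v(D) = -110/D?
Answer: 2*√115855/2397 ≈ 0.28400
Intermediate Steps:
v(D) = 110/(3*D) (v(D) = -(-110)/(3*D) = 110/(3*D))
F(z) = 2*z/(-186 + z) (F(z) = (2*z)/(-186 + z) = 2*z/(-186 + z))
q = -30/47 (q = 2*(15*3)/(-186 + 15*3) = 2*45/(-186 + 45) = 2*45/(-141) = 2*45*(-1/141) = -30/47 ≈ -0.63830)
√(q + v(93 - 1*42)) = √(-30/47 + 110/(3*(93 - 1*42))) = √(-30/47 + 110/(3*(93 - 42))) = √(-30/47 + (110/3)/51) = √(-30/47 + (110/3)*(1/51)) = √(-30/47 + 110/153) = √(580/7191) = 2*√115855/2397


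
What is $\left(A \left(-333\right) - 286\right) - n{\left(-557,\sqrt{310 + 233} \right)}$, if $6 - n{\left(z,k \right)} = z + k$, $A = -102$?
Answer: $33117 + \sqrt{543} \approx 33140.0$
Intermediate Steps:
$n{\left(z,k \right)} = 6 - k - z$ ($n{\left(z,k \right)} = 6 - \left(z + k\right) = 6 - \left(k + z\right) = 6 - k - z$)
$\left(A \left(-333\right) - 286\right) - n{\left(-557,\sqrt{310 + 233} \right)} = \left(\left(-102\right) \left(-333\right) - 286\right) - \left(6 - \sqrt{310 + 233} - -557\right) = \left(33966 - 286\right) - \left(6 - \sqrt{543} + 557\right) = 33680 - \left(563 - \sqrt{543}\right) = 33117 + \sqrt{543}$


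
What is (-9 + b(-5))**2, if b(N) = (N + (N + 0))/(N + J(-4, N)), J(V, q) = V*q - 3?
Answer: 3481/36 ≈ 96.694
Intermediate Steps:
J(V, q) = -3 + V*q
b(N) = 2*N/(-3 - 3*N) (b(N) = (N + (N + 0))/(N + (-3 - 4*N)) = (N + N)/(-3 - 3*N) = (2*N)/(-3 - 3*N) = 2*N/(-3 - 3*N))
(-9 + b(-5))**2 = (-9 - 2*(-5)/(3 + 3*(-5)))**2 = (-9 - 2*(-5)/(3 - 15))**2 = (-9 - 2*(-5)/(-12))**2 = (-9 - 2*(-5)*(-1/12))**2 = (-9 - 5/6)**2 = (-59/6)**2 = 3481/36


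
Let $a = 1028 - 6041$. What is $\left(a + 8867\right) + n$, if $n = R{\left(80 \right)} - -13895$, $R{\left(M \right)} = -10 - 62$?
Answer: $17677$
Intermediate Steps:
$R{\left(M \right)} = -72$
$a = -5013$
$n = 13823$ ($n = -72 - -13895 = -72 + 13895 = 13823$)
$\left(a + 8867\right) + n = \left(-5013 + 8867\right) + 13823 = 3854 + 13823 = 17677$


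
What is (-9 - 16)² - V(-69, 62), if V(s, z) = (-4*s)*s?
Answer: 19669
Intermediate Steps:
V(s, z) = -4*s²
(-9 - 16)² - V(-69, 62) = (-9 - 16)² - (-4)*(-69)² = (-25)² - (-4)*4761 = 625 - 1*(-19044) = 625 + 19044 = 19669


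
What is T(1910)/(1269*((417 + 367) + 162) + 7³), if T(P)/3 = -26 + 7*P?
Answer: 40032/1200817 ≈ 0.033337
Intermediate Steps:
T(P) = -78 + 21*P (T(P) = 3*(-26 + 7*P) = -78 + 21*P)
T(1910)/(1269*((417 + 367) + 162) + 7³) = (-78 + 21*1910)/(1269*((417 + 367) + 162) + 7³) = (-78 + 40110)/(1269*(784 + 162) + 343) = 40032/(1269*946 + 343) = 40032/(1200474 + 343) = 40032/1200817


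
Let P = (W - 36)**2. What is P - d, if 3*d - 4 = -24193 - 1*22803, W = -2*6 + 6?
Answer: 17428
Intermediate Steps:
W = -6 (W = -12 + 6 = -6)
P = 1764 (P = (-6 - 36)**2 = (-42)**2 = 1764)
d = -15664 (d = 4/3 + (-24193 - 1*22803)/3 = 4/3 + (-24193 - 22803)/3 = 4/3 + (1/3)*(-46996) = 4/3 - 46996/3 = -15664)
P - d = 1764 - 1*(-15664) = 1764 + 15664 = 17428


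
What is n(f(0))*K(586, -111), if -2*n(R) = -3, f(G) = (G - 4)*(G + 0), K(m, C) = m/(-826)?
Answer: -879/826 ≈ -1.0642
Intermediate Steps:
K(m, C) = -m/826 (K(m, C) = m*(-1/826) = -m/826)
f(G) = G*(-4 + G) (f(G) = (-4 + G)*G = G*(-4 + G))
n(R) = 3/2 (n(R) = -½*(-3) = 3/2)
n(f(0))*K(586, -111) = 3*(-1/826*586)/2 = (3/2)*(-293/413) = -879/826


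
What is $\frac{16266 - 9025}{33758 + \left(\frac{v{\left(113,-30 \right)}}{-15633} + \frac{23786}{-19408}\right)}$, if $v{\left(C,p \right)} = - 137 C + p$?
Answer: $\frac{1098478758312}{5121142046531} \approx 0.2145$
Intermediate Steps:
$v{\left(C,p \right)} = p - 137 C$
$\frac{16266 - 9025}{33758 + \left(\frac{v{\left(113,-30 \right)}}{-15633} + \frac{23786}{-19408}\right)} = \frac{16266 - 9025}{33758 + \left(\frac{-30 - 15481}{-15633} + \frac{23786}{-19408}\right)} = \frac{7241}{33758 + \left(\left(-30 - 15481\right) \left(- \frac{1}{15633}\right) + 23786 \left(- \frac{1}{19408}\right)\right)} = \frac{7241}{33758 - \frac{35404525}{151702632}} = \frac{7241}{\frac{5121142046531}{151702632}} = 7241 \cdot \frac{151702632}{5121142046531} = \frac{1098478758312}{5121142046531}$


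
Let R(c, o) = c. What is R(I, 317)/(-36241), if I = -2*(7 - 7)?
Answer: 0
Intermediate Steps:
I = 0 (I = -2*0 = 0)
R(I, 317)/(-36241) = 0/(-36241) = 0*(-1/36241) = 0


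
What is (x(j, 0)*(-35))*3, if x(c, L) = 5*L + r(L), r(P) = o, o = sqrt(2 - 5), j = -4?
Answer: -105*I*sqrt(3) ≈ -181.87*I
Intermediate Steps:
o = I*sqrt(3) (o = sqrt(-3) = I*sqrt(3) ≈ 1.732*I)
r(P) = I*sqrt(3)
x(c, L) = 5*L + I*sqrt(3)
(x(j, 0)*(-35))*3 = ((5*0 + I*sqrt(3))*(-35))*3 = ((0 + I*sqrt(3))*(-35))*3 = ((I*sqrt(3))*(-35))*3 = -35*I*sqrt(3)*3 = -105*I*sqrt(3)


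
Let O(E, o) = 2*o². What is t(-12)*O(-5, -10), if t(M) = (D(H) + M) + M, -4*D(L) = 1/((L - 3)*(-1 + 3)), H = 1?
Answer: -9575/2 ≈ -4787.5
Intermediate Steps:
D(L) = -1/(4*(-6 + 2*L)) (D(L) = -1/((-1 + 3)*(L - 3))/4 = -1/(2*(-3 + L))/4 = -1/(4*(-6 + 2*L)))
t(M) = 1/16 + 2*M (t(M) = (-1/(-24 + 8*1) + M) + M = (-1/(-24 + 8) + M) + M = (-1/(-16) + M) + M = (-1*(-1/16) + M) + M = (1/16 + M) + M = 1/16 + 2*M)
t(-12)*O(-5, -10) = (1/16 + 2*(-12))*(2*(-10)²) = (1/16 - 24)*(2*100) = -383/16*200 = -9575/2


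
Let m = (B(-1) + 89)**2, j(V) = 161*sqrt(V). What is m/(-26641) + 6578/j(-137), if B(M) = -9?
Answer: -6400/26641 - 286*I*sqrt(137)/959 ≈ -0.24023 - 3.4907*I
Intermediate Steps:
m = 6400 (m = (-9 + 89)**2 = 80**2 = 6400)
m/(-26641) + 6578/j(-137) = 6400/(-26641) + 6578/((161*sqrt(-137))) = 6400*(-1/26641) + 6578/((161*(I*sqrt(137)))) = -6400/26641 + 6578/((161*I*sqrt(137))) = -6400/26641 + 6578*(-I*sqrt(137)/22057) = -6400/26641 - 286*I*sqrt(137)/959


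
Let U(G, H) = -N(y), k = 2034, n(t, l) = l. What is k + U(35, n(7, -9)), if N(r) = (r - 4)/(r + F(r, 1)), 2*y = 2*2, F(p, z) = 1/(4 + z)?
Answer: 22384/11 ≈ 2034.9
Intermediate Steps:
y = 2 (y = (2*2)/2 = (½)*4 = 2)
N(r) = (-4 + r)/(⅕ + r) (N(r) = (r - 4)/(r + 1/(4 + 1)) = (-4 + r)/(r + 1/5) = (-4 + r)/(r + ⅕) = (-4 + r)/(⅕ + r))
U(G, H) = 10/11 (U(G, H) = -5*(-4 + 2)/(1 + 5*2) = -5*(-2)/(1 + 10) = -5*(-2)/11 = -1*(-10/11) = 10/11)
k + U(35, n(7, -9)) = 2034 + 10/11 = 22384/11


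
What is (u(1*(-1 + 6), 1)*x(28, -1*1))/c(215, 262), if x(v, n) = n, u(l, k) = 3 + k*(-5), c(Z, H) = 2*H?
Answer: 1/262 ≈ 0.0038168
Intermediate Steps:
u(l, k) = 3 - 5*k
(u(1*(-1 + 6), 1)*x(28, -1*1))/c(215, 262) = ((3 - 5*1)*(-1*1))/((2*262)) = ((3 - 5)*(-1))/524 = -2*(-1)*(1/524) = 2*(1/524) = 1/262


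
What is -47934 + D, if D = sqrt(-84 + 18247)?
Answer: -47934 + sqrt(18163) ≈ -47799.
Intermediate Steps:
D = sqrt(18163) ≈ 134.77
-47934 + D = -47934 + sqrt(18163)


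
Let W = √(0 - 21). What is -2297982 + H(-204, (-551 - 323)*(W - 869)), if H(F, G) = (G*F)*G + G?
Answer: -117673999357036 + 270833762678*I*√21 ≈ -1.1767e+14 + 1.2411e+12*I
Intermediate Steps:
W = I*√21 (W = √(-21) = I*√21 ≈ 4.5826*I)
H(F, G) = G + F*G² (H(F, G) = (F*G)*G + G = F*G² + G = G + F*G²)
-2297982 + H(-204, (-551 - 323)*(W - 869)) = -2297982 + ((-551 - 323)*(I*√21 - 869))*(1 - 204*(-551 - 323)*(I*√21 - 869)) = -2297982 + (-874*(-869 + I*√21))*(1 - (-178296)*(-869 + I*√21)) = -2297982 + (759506 - 874*I*√21)*(1 - 204*(759506 - 874*I*√21)) = -2297982 + (759506 - 874*I*√21)*(1 + (-154939224 + 178296*I*√21)) = -2297982 + (759506 - 874*I*√21)*(-154939223 + 178296*I*√21) = -2297982 + (-154939223 + 178296*I*√21)*(759506 - 874*I*√21)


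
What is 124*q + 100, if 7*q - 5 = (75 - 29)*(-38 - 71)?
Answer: -620416/7 ≈ -88631.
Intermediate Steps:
q = -5009/7 (q = 5/7 + ((75 - 29)*(-38 - 71))/7 = 5/7 + (46*(-109))/7 = 5/7 + (⅐)*(-5014) = 5/7 - 5014/7 = -5009/7 ≈ -715.57)
124*q + 100 = 124*(-5009/7) + 100 = -621116/7 + 100 = -620416/7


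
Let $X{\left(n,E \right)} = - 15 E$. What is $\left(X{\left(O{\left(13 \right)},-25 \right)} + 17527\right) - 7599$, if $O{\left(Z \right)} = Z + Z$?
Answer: $10303$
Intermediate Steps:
$O{\left(Z \right)} = 2 Z$
$\left(X{\left(O{\left(13 \right)},-25 \right)} + 17527\right) - 7599 = \left(\left(-15\right) \left(-25\right) + 17527\right) - 7599 = \left(375 + 17527\right) - 7599 = 17902 - 7599 = 10303$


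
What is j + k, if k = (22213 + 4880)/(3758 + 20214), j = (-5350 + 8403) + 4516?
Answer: 181471161/23972 ≈ 7570.1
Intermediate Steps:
j = 7569 (j = 3053 + 4516 = 7569)
k = 27093/23972 ≈ 1.1302
j + k = 7569 + 27093/23972 = 181471161/23972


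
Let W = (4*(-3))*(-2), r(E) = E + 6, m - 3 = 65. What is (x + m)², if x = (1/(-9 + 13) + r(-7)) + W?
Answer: 133225/16 ≈ 8326.6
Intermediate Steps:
m = 68 (m = 3 + 65 = 68)
r(E) = 6 + E
W = 24 (W = -12*(-2) = 24)
x = 93/4 (x = (1/(-9 + 13) + (6 - 7)) + 24 = (1/4 - 1) + 24 = (¼ - 1) + 24 = -¾ + 24 = 93/4 ≈ 23.250)
(x + m)² = (93/4 + 68)² = (365/4)² = 133225/16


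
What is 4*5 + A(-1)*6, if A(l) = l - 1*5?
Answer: -16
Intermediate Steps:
A(l) = -5 + l (A(l) = l - 5 = -5 + l)
4*5 + A(-1)*6 = 4*5 + (-5 - 1)*6 = 20 - 6*6 = 20 - 36 = -16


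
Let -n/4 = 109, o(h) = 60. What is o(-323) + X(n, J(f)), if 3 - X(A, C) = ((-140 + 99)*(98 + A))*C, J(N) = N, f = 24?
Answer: -332529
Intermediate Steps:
n = -436 (n = -4*109 = -436)
X(A, C) = 3 - C*(-4018 - 41*A) (X(A, C) = 3 - (-140 + 99)*(98 + A)*C = 3 - (-41*(98 + A))*C = 3 - (-4018 - 41*A)*C = 3 - C*(-4018 - 41*A))
o(-323) + X(n, J(f)) = 60 + (3 + 4018*24 + 41*(-436)*24) = 60 + (3 + 96432 - 429024) = 60 - 332589 = -332529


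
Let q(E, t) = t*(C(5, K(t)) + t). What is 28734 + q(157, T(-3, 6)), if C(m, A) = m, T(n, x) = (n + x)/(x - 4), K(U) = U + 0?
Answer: 114975/4 ≈ 28744.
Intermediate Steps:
K(U) = U
T(n, x) = (n + x)/(-4 + x)
q(E, t) = t*(5 + t)
28734 + q(157, T(-3, 6)) = 28734 + ((-3 + 6)/(-4 + 6))*(5 + (-3 + 6)/(-4 + 6)) = 28734 + (3/2)*(5 + 3/2) = 28734 + ((½)*3)*(5 + (½)*3) = 28734 + 3*(5 + 3/2)/2 = 28734 + (3/2)*(13/2) = 28734 + 39/4 = 114975/4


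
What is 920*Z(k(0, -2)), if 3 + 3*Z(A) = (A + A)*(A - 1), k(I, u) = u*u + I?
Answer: 6440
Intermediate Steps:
k(I, u) = I + u**2 (k(I, u) = u**2 + I = I + u**2)
Z(A) = -1 + 2*A*(-1 + A)/3 (Z(A) = -1 + ((A + A)*(A - 1))/3 = -1 + ((2*A)*(-1 + A))/3 = -1 + (2*A*(-1 + A))/3 = -1 + 2*A*(-1 + A)/3)
920*Z(k(0, -2)) = 920*(-1 - 2*(0 + (-2)**2)/3 + 2*(0 + (-2)**2)**2/3) = 920*(-1 - 2*(0 + 4)/3 + 2*(0 + 4)**2/3) = 920*(-1 - 2/3*4 + (2/3)*4**2) = 920*(-1 - 8/3 + (2/3)*16) = 920*(-1 - 8/3 + 32/3) = 920*7 = 6440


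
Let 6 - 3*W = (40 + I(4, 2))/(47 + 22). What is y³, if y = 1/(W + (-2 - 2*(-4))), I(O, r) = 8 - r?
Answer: 729/343000 ≈ 0.0021254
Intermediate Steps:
W = 16/9 (W = 2 - (40 + (8 - 1*2))/(3*(47 + 22)) = 2 - (40 + (8 - 2))/(3*69) = 2 - (40 + 6)/(3*69) = 2 - 46/(3*69) = 2 - ⅓*⅔ = 2 - 2/9 = 16/9 ≈ 1.7778)
y = 9/70 (y = 1/(16/9 + (-2 - 2*(-4))) = 1/(16/9 + (-2 + 8)) = 1/(16/9 + 6) = 1/(70/9) = 9/70 ≈ 0.12857)
y³ = (9/70)³ = 729/343000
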